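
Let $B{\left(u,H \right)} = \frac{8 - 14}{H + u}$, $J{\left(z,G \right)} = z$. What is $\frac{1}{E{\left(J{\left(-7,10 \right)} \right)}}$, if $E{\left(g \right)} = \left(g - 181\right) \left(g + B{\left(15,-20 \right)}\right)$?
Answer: $\frac{5}{5452} \approx 0.00091709$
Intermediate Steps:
$B{\left(u,H \right)} = - \frac{6}{H + u}$
$E{\left(g \right)} = \left(-181 + g\right) \left(\frac{6}{5} + g\right)$ ($E{\left(g \right)} = \left(g - 181\right) \left(g - \frac{6}{-20 + 15}\right) = \left(-181 + g\right) \left(g - \frac{6}{-5}\right) = \left(-181 + g\right) \left(g - - \frac{6}{5}\right) = \left(-181 + g\right) \left(g + \frac{6}{5}\right) = \left(-181 + g\right) \left(\frac{6}{5} + g\right)$)
$\frac{1}{E{\left(J{\left(-7,10 \right)} \right)}} = \frac{1}{- \frac{1086}{5} + \left(-7\right)^{2} - - \frac{6293}{5}} = \frac{1}{- \frac{1086}{5} + 49 + \frac{6293}{5}} = \frac{1}{\frac{5452}{5}} = \frac{5}{5452}$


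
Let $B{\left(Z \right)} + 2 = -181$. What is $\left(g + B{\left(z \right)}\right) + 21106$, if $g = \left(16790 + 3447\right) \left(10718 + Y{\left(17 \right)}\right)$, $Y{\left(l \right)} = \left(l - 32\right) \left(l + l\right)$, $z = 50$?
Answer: $206600219$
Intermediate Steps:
$B{\left(Z \right)} = -183$ ($B{\left(Z \right)} = -2 - 181 = -183$)
$Y{\left(l \right)} = 2 l \left(-32 + l\right)$ ($Y{\left(l \right)} = \left(-32 + l\right) 2 l = 2 l \left(-32 + l\right)$)
$g = 206579296$ ($g = \left(16790 + 3447\right) \left(10718 + 2 \cdot 17 \left(-32 + 17\right)\right) = 20237 \left(10718 + 2 \cdot 17 \left(-15\right)\right) = 20237 \left(10718 - 510\right) = 20237 \cdot 10208 = 206579296$)
$\left(g + B{\left(z \right)}\right) + 21106 = \left(206579296 - 183\right) + 21106 = 206579113 + 21106 = 206600219$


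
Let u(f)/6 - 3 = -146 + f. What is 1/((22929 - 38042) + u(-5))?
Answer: -1/16001 ≈ -6.2496e-5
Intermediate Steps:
u(f) = -858 + 6*f (u(f) = 18 + 6*(-146 + f) = 18 + (-876 + 6*f) = -858 + 6*f)
1/((22929 - 38042) + u(-5)) = 1/((22929 - 38042) + (-858 + 6*(-5))) = 1/(-15113 + (-858 - 30)) = 1/(-15113 - 888) = 1/(-16001) = -1/16001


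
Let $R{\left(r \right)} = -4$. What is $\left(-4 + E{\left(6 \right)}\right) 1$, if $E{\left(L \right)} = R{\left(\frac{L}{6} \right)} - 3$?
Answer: $-11$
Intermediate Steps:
$E{\left(L \right)} = -7$ ($E{\left(L \right)} = -4 - 3 = -7$)
$\left(-4 + E{\left(6 \right)}\right) 1 = \left(-4 - 7\right) 1 = \left(-11\right) 1 = -11$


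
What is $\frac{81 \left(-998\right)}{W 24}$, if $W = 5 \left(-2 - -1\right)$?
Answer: $\frac{13473}{20} \approx 673.65$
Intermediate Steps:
$W = -5$ ($W = 5 \left(-2 + 1\right) = 5 \left(-1\right) = -5$)
$\frac{81 \left(-998\right)}{W 24} = \frac{81 \left(-998\right)}{\left(-5\right) 24} = \frac{1}{-120} \left(-80838\right) = \left(- \frac{1}{120}\right) \left(-80838\right) = \frac{13473}{20}$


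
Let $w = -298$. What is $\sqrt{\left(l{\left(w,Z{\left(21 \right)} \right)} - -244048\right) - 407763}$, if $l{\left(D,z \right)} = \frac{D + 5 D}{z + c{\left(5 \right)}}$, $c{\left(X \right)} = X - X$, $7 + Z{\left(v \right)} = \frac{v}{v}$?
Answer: $i \sqrt{163417} \approx 404.25 i$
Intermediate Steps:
$Z{\left(v \right)} = -6$ ($Z{\left(v \right)} = -7 + \frac{v}{v} = -7 + 1 = -6$)
$c{\left(X \right)} = 0$
$l{\left(D,z \right)} = \frac{6 D}{z}$ ($l{\left(D,z \right)} = \frac{D + 5 D}{z + 0} = \frac{6 D}{z}$)
$\sqrt{\left(l{\left(w,Z{\left(21 \right)} \right)} - -244048\right) - 407763} = \sqrt{\left(6 \left(-298\right) \frac{1}{-6} - -244048\right) - 407763} = \sqrt{\left(6 \left(-298\right) \left(- \frac{1}{6}\right) + 244048\right) - 407763} = \sqrt{\left(298 + 244048\right) - 407763} = \sqrt{244346 - 407763} = \sqrt{-163417} = i \sqrt{163417}$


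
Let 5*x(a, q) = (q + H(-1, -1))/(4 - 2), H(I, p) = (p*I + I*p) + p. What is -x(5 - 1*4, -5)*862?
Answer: 1724/5 ≈ 344.80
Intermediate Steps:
H(I, p) = p + 2*I*p (H(I, p) = (I*p + I*p) + p = 2*I*p + p = p + 2*I*p)
x(a, q) = ⅒ + q/10 (x(a, q) = ((q - (1 + 2*(-1)))/(4 - 2))/5 = ((q - (1 - 2))/2)/5 = ((q - 1*(-1))*(½))/5 = ((q + 1)*(½))/5 = ((1 + q)*(½))/5 = (½ + q/2)/5 = ⅒ + q/10)
-x(5 - 1*4, -5)*862 = -(⅒ + (⅒)*(-5))*862 = -(⅒ - ½)*862 = -(-2)*862/5 = -1*(-1724/5) = 1724/5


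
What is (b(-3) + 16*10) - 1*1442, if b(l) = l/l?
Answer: -1281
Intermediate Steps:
b(l) = 1
(b(-3) + 16*10) - 1*1442 = (1 + 16*10) - 1*1442 = (1 + 160) - 1442 = 161 - 1442 = -1281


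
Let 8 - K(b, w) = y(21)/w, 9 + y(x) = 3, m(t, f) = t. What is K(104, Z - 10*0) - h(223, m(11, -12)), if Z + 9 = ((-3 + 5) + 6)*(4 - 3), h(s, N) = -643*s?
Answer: 143391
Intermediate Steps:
y(x) = -6 (y(x) = -9 + 3 = -6)
Z = -1 (Z = -9 + ((-3 + 5) + 6)*(4 - 3) = -9 + (2 + 6)*1 = -9 + 8*1 = -9 + 8 = -1)
K(b, w) = 8 + 6/w (K(b, w) = 8 - (-6)/w = 8 + 6/w)
K(104, Z - 10*0) - h(223, m(11, -12)) = (8 + 6/(-1 - 10*0)) - (-643)*223 = (8 + 6/(-1 + 0)) - 1*(-143389) = (8 + 6/(-1)) + 143389 = (8 + 6*(-1)) + 143389 = (8 - 6) + 143389 = 2 + 143389 = 143391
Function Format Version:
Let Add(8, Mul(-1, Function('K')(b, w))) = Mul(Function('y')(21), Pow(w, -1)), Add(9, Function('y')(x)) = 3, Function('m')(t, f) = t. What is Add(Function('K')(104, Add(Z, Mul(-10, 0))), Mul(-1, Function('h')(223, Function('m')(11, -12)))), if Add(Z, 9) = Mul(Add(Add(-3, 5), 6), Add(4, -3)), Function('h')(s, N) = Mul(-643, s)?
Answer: 143391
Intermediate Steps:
Function('y')(x) = -6 (Function('y')(x) = Add(-9, 3) = -6)
Z = -1 (Z = Add(-9, Mul(Add(Add(-3, 5), 6), Add(4, -3))) = Add(-9, Mul(Add(2, 6), 1)) = Add(-9, Mul(8, 1)) = Add(-9, 8) = -1)
Function('K')(b, w) = Add(8, Mul(6, Pow(w, -1))) (Function('K')(b, w) = Add(8, Mul(-1, Mul(-6, Pow(w, -1)))) = Add(8, Mul(6, Pow(w, -1))))
Add(Function('K')(104, Add(Z, Mul(-10, 0))), Mul(-1, Function('h')(223, Function('m')(11, -12)))) = Add(Add(8, Mul(6, Pow(Add(-1, Mul(-10, 0)), -1))), Mul(-1, Mul(-643, 223))) = Add(Add(8, Mul(6, Pow(Add(-1, 0), -1))), Mul(-1, -143389)) = Add(Add(8, Mul(6, Pow(-1, -1))), 143389) = Add(Add(8, Mul(6, -1)), 143389) = Add(Add(8, -6), 143389) = Add(2, 143389) = 143391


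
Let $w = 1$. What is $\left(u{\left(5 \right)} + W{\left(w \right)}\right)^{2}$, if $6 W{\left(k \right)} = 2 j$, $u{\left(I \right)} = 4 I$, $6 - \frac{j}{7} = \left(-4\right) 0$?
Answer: $1156$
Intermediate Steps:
$j = 42$ ($j = 42 - 7 \left(\left(-4\right) 0\right) = 42 - 0 = 42 + 0 = 42$)
$W{\left(k \right)} = 14$ ($W{\left(k \right)} = \frac{2 \cdot 42}{6} = \frac{1}{6} \cdot 84 = 14$)
$\left(u{\left(5 \right)} + W{\left(w \right)}\right)^{2} = \left(4 \cdot 5 + 14\right)^{2} = \left(20 + 14\right)^{2} = 34^{2} = 1156$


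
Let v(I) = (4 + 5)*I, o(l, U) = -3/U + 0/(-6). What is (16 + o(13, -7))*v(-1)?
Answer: -1035/7 ≈ -147.86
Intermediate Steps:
o(l, U) = -3/U (o(l, U) = -3/U + 0*(-⅙) = -3/U + 0 = -3/U)
v(I) = 9*I
(16 + o(13, -7))*v(-1) = (16 - 3/(-7))*(9*(-1)) = (16 - 3*(-⅐))*(-9) = (16 + 3/7)*(-9) = (115/7)*(-9) = -1035/7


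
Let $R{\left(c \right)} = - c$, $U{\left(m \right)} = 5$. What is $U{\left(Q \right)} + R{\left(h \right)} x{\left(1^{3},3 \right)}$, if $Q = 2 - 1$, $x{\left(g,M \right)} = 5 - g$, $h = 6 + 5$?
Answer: $-39$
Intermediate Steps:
$h = 11$
$Q = 1$
$U{\left(Q \right)} + R{\left(h \right)} x{\left(1^{3},3 \right)} = 5 + \left(-1\right) 11 \left(5 - 1^{3}\right) = 5 - 11 \left(5 - 1\right) = 5 - 44 = -39$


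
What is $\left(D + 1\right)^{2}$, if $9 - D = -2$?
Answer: $144$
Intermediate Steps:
$D = 11$ ($D = 9 - -2 = 9 + 2 = 11$)
$\left(D + 1\right)^{2} = \left(11 + 1\right)^{2} = 12^{2} = 144$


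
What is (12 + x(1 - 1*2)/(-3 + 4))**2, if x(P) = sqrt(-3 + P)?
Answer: 140 + 48*I ≈ 140.0 + 48.0*I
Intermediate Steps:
(12 + x(1 - 1*2)/(-3 + 4))**2 = (12 + sqrt(-3 + (1 - 1*2))/(-3 + 4))**2 = (12 + sqrt(-3 + (1 - 2))/1)**2 = (12 + sqrt(-3 - 1)*1)**2 = (12 + sqrt(-4)*1)**2 = (12 + (2*I)*1)**2 = (12 + 2*I)**2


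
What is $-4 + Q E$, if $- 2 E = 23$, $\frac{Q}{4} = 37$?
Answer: $-1706$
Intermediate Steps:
$Q = 148$ ($Q = 4 \cdot 37 = 148$)
$E = - \frac{23}{2}$ ($E = \left(- \frac{1}{2}\right) 23 = - \frac{23}{2} \approx -11.5$)
$-4 + Q E = -4 + 148 \left(- \frac{23}{2}\right) = -4 - 1702 = -1706$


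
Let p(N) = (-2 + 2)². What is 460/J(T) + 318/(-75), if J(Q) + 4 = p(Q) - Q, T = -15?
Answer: 10334/275 ≈ 37.578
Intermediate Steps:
p(N) = 0 (p(N) = 0² = 0)
J(Q) = -4 - Q (J(Q) = -4 + (0 - Q) = -4 - Q)
460/J(T) + 318/(-75) = 460/(-4 - 1*(-15)) + 318/(-75) = 460/(-4 + 15) + 318*(-1/75) = 460/11 - 106/25 = 10334/275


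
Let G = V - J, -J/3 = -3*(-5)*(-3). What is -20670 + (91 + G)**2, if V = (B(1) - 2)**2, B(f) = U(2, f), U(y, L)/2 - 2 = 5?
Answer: -10670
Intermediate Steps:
U(y, L) = 14 (U(y, L) = 4 + 2*5 = 4 + 10 = 14)
B(f) = 14
V = 144 (V = (14 - 2)**2 = 12**2 = 144)
J = 135 (J = -3*(-3*(-5))*(-3) = -45*(-3) = -3*(-45) = 135)
G = 9 (G = 144 - 1*135 = 144 - 135 = 9)
-20670 + (91 + G)**2 = -20670 + (91 + 9)**2 = -20670 + 100**2 = -20670 + 10000 = -10670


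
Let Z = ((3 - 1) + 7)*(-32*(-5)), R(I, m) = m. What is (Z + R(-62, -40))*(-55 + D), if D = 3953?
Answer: 5457200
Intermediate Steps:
Z = 1440 (Z = (2 + 7)*160 = 9*160 = 1440)
(Z + R(-62, -40))*(-55 + D) = (1440 - 40)*(-55 + 3953) = 1400*3898 = 5457200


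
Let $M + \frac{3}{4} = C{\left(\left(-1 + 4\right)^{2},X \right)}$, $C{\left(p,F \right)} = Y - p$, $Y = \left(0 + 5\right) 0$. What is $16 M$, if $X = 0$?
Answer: $-156$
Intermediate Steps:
$Y = 0$ ($Y = 5 \cdot 0 = 0$)
$C{\left(p,F \right)} = - p$ ($C{\left(p,F \right)} = 0 - p = - p$)
$M = - \frac{39}{4}$ ($M = - \frac{3}{4} - \left(-1 + 4\right)^{2} = - \frac{3}{4} - 3^{2} = - \frac{3}{4} - 9 = - \frac{39}{4} \approx -9.75$)
$16 M = 16 \left(- \frac{39}{4}\right) = -156$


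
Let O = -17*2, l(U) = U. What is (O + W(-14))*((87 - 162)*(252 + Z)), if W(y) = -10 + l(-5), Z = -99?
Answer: 562275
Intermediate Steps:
W(y) = -15 (W(y) = -10 - 5 = -15)
O = -34
(O + W(-14))*((87 - 162)*(252 + Z)) = (-34 - 15)*((87 - 162)*(252 - 99)) = -(-3675)*153 = -49*(-11475) = 562275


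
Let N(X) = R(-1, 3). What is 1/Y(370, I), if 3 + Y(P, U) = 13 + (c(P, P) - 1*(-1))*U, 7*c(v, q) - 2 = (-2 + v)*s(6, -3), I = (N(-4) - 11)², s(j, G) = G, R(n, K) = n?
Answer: -7/157610 ≈ -4.4413e-5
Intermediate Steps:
N(X) = -1
I = 144 (I = (-1 - 11)² = (-12)² = 144)
c(v, q) = 8/7 - 3*v/7 (c(v, q) = 2/7 + ((-2 + v)*(-3))/7 = 2/7 + (6 - 3*v)/7 = 2/7 + (6/7 - 3*v/7) = 8/7 - 3*v/7)
Y(P, U) = 10 + U*(15/7 - 3*P/7) (Y(P, U) = -3 + (13 + ((8/7 - 3*P/7) - 1*(-1))*U) = -3 + (13 + ((8/7 - 3*P/7) + 1)*U) = -3 + (13 + (15/7 - 3*P/7)*U) = -3 + (13 + U*(15/7 - 3*P/7)) = 10 + U*(15/7 - 3*P/7))
1/Y(370, I) = 1/(10 + (15/7)*144 - 3/7*370*144) = 1/(10 + 2160/7 - 159840/7) = 1/(-157610/7) = -7/157610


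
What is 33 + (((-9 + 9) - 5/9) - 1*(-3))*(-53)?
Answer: -869/9 ≈ -96.556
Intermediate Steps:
33 + (((-9 + 9) - 5/9) - 1*(-3))*(-53) = 33 + ((0 - 5*1/9) + 3)*(-53) = 33 + ((0 - 5/9) + 3)*(-53) = 33 + (-5/9 + 3)*(-53) = 33 + (22/9)*(-53) = 33 - 1166/9 = -869/9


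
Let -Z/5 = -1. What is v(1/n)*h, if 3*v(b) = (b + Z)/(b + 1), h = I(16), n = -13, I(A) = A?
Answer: 256/9 ≈ 28.444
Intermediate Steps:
Z = 5 (Z = -5*(-1) = 5)
h = 16
v(b) = (5 + b)/(3*(1 + b)) (v(b) = ((b + 5)/(b + 1))/3 = ((5 + b)/(1 + b))/3 = (5 + b)/(3*(1 + b)))
v(1/n)*h = ((5 + 1/(-13))/(3*(1 + 1/(-13))))*16 = ((5 - 1/13)/(3*(1 - 1/13)))*16 = ((⅓)*(64/13)/(12/13))*16 = ((⅓)*(13/12)*(64/13))*16 = (16/9)*16 = 256/9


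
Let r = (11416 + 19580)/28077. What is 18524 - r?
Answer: 24765112/1337 ≈ 18523.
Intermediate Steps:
r = 1476/1337 (r = 30996*(1/28077) = 1476/1337 ≈ 1.1040)
18524 - r = 18524 - 1*1476/1337 = 18524 - 1476/1337 = 24765112/1337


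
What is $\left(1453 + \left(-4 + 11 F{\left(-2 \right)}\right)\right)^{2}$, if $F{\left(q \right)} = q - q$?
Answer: $2099601$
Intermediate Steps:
$F{\left(q \right)} = 0$
$\left(1453 + \left(-4 + 11 F{\left(-2 \right)}\right)\right)^{2} = \left(1453 + \left(-4 + 11 \cdot 0\right)\right)^{2} = \left(1453 + \left(-4 + 0\right)\right)^{2} = \left(1453 - 4\right)^{2} = 1449^{2} = 2099601$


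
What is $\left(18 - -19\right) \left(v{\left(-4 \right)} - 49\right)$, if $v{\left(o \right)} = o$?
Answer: $-1961$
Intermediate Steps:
$\left(18 - -19\right) \left(v{\left(-4 \right)} - 49\right) = \left(18 - -19\right) \left(-4 - 49\right) = \left(18 + 19\right) \left(-53\right) = 37 \left(-53\right) = -1961$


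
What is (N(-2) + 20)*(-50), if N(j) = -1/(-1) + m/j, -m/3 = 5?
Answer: -1425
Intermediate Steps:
m = -15 (m = -3*5 = -15)
N(j) = 1 - 15/j (N(j) = -1/(-1) - 15/j = -1*(-1) - 15/j = 1 - 15/j)
(N(-2) + 20)*(-50) = ((-15 - 2)/(-2) + 20)*(-50) = (-1/2*(-17) + 20)*(-50) = (17/2 + 20)*(-50) = (57/2)*(-50) = -1425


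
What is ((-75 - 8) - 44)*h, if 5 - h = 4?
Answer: -127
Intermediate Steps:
h = 1 (h = 5 - 1*4 = 5 - 4 = 1)
((-75 - 8) - 44)*h = ((-75 - 8) - 44)*1 = (-83 - 44)*1 = -127*1 = -127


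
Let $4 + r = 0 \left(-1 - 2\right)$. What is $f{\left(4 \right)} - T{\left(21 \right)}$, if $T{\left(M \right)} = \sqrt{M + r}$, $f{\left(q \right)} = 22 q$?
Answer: $88 - \sqrt{17} \approx 83.877$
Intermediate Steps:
$r = -4$ ($r = -4 + 0 \left(-1 - 2\right) = -4 + 0 \left(-3\right) = -4 + 0 = -4$)
$T{\left(M \right)} = \sqrt{-4 + M}$ ($T{\left(M \right)} = \sqrt{M - 4} = \sqrt{-4 + M}$)
$f{\left(4 \right)} - T{\left(21 \right)} = 22 \cdot 4 - \sqrt{-4 + 21} = 88 - \sqrt{17}$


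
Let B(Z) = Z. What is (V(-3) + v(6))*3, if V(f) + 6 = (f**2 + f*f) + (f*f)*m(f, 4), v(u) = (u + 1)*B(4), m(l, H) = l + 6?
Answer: 201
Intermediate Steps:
m(l, H) = 6 + l
v(u) = 4 + 4*u (v(u) = (u + 1)*4 = (1 + u)*4 = 4 + 4*u)
V(f) = -6 + 2*f**2 + f**2*(6 + f) (V(f) = -6 + ((f**2 + f*f) + (f*f)*(6 + f)) = -6 + ((f**2 + f**2) + f**2*(6 + f)) = -6 + (2*f**2 + f**2*(6 + f)) = -6 + 2*f**2 + f**2*(6 + f))
(V(-3) + v(6))*3 = ((-6 + (-3)**3 + 8*(-3)**2) + (4 + 4*6))*3 = ((-6 - 27 + 8*9) + (4 + 24))*3 = ((-6 - 27 + 72) + 28)*3 = (39 + 28)*3 = 67*3 = 201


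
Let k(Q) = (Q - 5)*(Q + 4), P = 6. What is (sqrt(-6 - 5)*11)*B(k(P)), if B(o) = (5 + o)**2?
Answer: 2475*I*sqrt(11) ≈ 8208.6*I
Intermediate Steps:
k(Q) = (-5 + Q)*(4 + Q)
(sqrt(-6 - 5)*11)*B(k(P)) = (sqrt(-6 - 5)*11)*(5 + (-20 + 6**2 - 1*6))**2 = (sqrt(-11)*11)*(5 + (-20 + 36 - 6))**2 = ((I*sqrt(11))*11)*(5 + 10)**2 = (11*I*sqrt(11))*15**2 = (11*I*sqrt(11))*225 = 2475*I*sqrt(11)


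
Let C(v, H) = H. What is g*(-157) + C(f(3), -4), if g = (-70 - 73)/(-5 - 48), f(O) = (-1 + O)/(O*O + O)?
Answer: -22663/53 ≈ -427.60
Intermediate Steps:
f(O) = (-1 + O)/(O + O**2) (f(O) = (-1 + O)/(O**2 + O) = (-1 + O)/(O + O**2))
g = 143/53 (g = -143/(-53) = -143*(-1/53) = 143/53 ≈ 2.6981)
g*(-157) + C(f(3), -4) = (143/53)*(-157) - 4 = -22451/53 - 4 = -22663/53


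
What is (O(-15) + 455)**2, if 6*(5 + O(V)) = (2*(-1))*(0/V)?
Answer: 202500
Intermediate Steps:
O(V) = -5 (O(V) = -5 + ((2*(-1))*(0/V))/6 = -5 + (-2*0)/6 = -5 + (1/6)*0 = -5 + 0 = -5)
(O(-15) + 455)**2 = (-5 + 455)**2 = 450**2 = 202500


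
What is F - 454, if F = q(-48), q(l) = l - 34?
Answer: -536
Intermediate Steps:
q(l) = -34 + l
F = -82 (F = -34 - 48 = -82)
F - 454 = -82 - 454 = -536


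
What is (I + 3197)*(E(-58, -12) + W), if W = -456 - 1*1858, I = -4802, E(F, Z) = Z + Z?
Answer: 3752490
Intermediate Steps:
E(F, Z) = 2*Z
W = -2314 (W = -456 - 1858 = -2314)
(I + 3197)*(E(-58, -12) + W) = (-4802 + 3197)*(2*(-12) - 2314) = -1605*(-24 - 2314) = -1605*(-2338) = 3752490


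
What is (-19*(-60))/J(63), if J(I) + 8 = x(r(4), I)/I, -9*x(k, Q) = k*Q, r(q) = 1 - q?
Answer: -3420/23 ≈ -148.70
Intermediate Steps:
x(k, Q) = -Q*k/9 (x(k, Q) = -k*Q/9 = -Q*k/9)
J(I) = -23/3 (J(I) = -8 + (-I*(1 - 1*4)/9)/I = -8 + (-I*(1 - 4)/9)/I = -8 + (-1/9*I*(-3))/I = -8 + (I/3)/I = -8 + 1/3 = -23/3)
(-19*(-60))/J(63) = (-19*(-60))/(-23/3) = 1140*(-3/23) = -3420/23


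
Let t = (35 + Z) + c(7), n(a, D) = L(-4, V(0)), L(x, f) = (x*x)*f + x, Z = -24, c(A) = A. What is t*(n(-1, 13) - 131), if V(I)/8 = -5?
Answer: -13950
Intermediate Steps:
V(I) = -40 (V(I) = 8*(-5) = -40)
L(x, f) = x + f*x**2 (L(x, f) = x**2*f + x = f*x**2 + x = x + f*x**2)
n(a, D) = -644 (n(a, D) = -4*(1 - 40*(-4)) = -4*(1 + 160) = -4*161 = -644)
t = 18 (t = (35 - 24) + 7 = 11 + 7 = 18)
t*(n(-1, 13) - 131) = 18*(-644 - 131) = 18*(-775) = -13950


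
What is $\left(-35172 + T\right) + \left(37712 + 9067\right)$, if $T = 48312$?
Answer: $59919$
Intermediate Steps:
$\left(-35172 + T\right) + \left(37712 + 9067\right) = \left(-35172 + 48312\right) + \left(37712 + 9067\right) = 13140 + 46779 = 59919$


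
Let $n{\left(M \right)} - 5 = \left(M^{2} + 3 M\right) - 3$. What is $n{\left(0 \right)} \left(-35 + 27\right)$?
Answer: $-16$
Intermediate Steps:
$n{\left(M \right)} = 2 + M^{2} + 3 M$ ($n{\left(M \right)} = 5 - \left(3 - M^{2} - 3 M\right) = 5 + \left(-3 + M^{2} + 3 M\right) = 2 + M^{2} + 3 M$)
$n{\left(0 \right)} \left(-35 + 27\right) = \left(2 + 0^{2} + 3 \cdot 0\right) \left(-35 + 27\right) = \left(2 + 0 + 0\right) \left(-8\right) = 2 \left(-8\right) = -16$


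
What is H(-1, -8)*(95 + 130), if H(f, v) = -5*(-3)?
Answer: 3375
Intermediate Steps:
H(f, v) = 15
H(-1, -8)*(95 + 130) = 15*(95 + 130) = 15*225 = 3375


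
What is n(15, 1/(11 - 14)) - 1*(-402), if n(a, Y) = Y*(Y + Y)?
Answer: 3620/9 ≈ 402.22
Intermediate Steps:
n(a, Y) = 2*Y² (n(a, Y) = Y*(2*Y) = 2*Y²)
n(15, 1/(11 - 14)) - 1*(-402) = 2*(1/(11 - 14))² - 1*(-402) = 2*(1/(-3))² + 402 = 2*(-⅓)² + 402 = 2*(⅑) + 402 = 2/9 + 402 = 3620/9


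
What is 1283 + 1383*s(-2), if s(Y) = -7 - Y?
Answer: -5632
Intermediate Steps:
1283 + 1383*s(-2) = 1283 + 1383*(-7 - 1*(-2)) = 1283 + 1383*(-7 + 2) = 1283 + 1383*(-5) = 1283 - 6915 = -5632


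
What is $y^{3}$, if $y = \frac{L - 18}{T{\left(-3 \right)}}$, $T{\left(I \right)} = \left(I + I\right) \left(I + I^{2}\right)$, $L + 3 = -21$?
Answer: $\frac{343}{216} \approx 1.588$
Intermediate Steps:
$L = -24$ ($L = -3 - 21 = -24$)
$T{\left(I \right)} = 2 I \left(I + I^{2}\right)$
$y = \frac{7}{6}$ ($y = \frac{-24 - 18}{2 \left(-3\right)^{2} \left(1 - 3\right)} = - \frac{42}{2 \cdot 9 \left(-2\right)} = - \frac{42}{-36} = \left(-42\right) \left(- \frac{1}{36}\right) = \frac{7}{6} \approx 1.1667$)
$y^{3} = \left(\frac{7}{6}\right)^{3} = \frac{343}{216}$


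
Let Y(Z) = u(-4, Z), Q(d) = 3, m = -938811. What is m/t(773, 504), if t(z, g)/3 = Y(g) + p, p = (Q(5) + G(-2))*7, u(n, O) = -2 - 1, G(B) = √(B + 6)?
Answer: -312937/32 ≈ -9779.3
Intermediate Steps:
G(B) = √(6 + B)
u(n, O) = -3
p = 35 (p = (3 + √(6 - 2))*7 = (3 + √4)*7 = (3 + 2)*7 = 5*7 = 35)
Y(Z) = -3
t(z, g) = 96 (t(z, g) = 3*(-3 + 35) = 3*32 = 96)
m/t(773, 504) = -938811/96 = -938811*1/96 = -312937/32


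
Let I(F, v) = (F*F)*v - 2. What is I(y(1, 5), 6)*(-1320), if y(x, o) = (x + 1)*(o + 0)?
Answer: -789360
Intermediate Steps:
y(x, o) = o*(1 + x) (y(x, o) = (1 + x)*o = o*(1 + x))
I(F, v) = -2 + v*F**2 (I(F, v) = F**2*v - 2 = v*F**2 - 2 = -2 + v*F**2)
I(y(1, 5), 6)*(-1320) = (-2 + 6*(5*(1 + 1))**2)*(-1320) = (-2 + 6*(5*2)**2)*(-1320) = (-2 + 6*10**2)*(-1320) = (-2 + 6*100)*(-1320) = (-2 + 600)*(-1320) = 598*(-1320) = -789360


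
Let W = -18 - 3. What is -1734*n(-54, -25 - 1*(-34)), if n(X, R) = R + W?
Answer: 20808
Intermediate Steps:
W = -21
n(X, R) = -21 + R (n(X, R) = R - 21 = -21 + R)
-1734*n(-54, -25 - 1*(-34)) = -1734*(-21 + (-25 - 1*(-34))) = -1734*(-21 + (-25 + 34)) = -1734*(-21 + 9) = -1734*(-12) = 20808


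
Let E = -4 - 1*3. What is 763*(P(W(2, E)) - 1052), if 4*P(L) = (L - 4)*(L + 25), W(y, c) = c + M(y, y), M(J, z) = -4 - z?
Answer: -841589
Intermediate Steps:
E = -7 (E = -4 - 3 = -7)
W(y, c) = -4 + c - y (W(y, c) = c + (-4 - y) = -4 + c - y)
P(L) = (-4 + L)*(25 + L)/4 (P(L) = ((L - 4)*(L + 25))/4 = ((-4 + L)*(25 + L))/4 = (-4 + L)*(25 + L)/4)
763*(P(W(2, E)) - 1052) = 763*((-25 + (-4 - 7 - 1*2)²/4 + 21*(-4 - 7 - 1*2)/4) - 1052) = 763*((-25 + (-4 - 7 - 2)²/4 + 21*(-4 - 7 - 2)/4) - 1052) = 763*((-25 + (¼)*(-13)² + (21/4)*(-13)) - 1052) = 763*((-25 + (¼)*169 - 273/4) - 1052) = 763*((-25 + 169/4 - 273/4) - 1052) = 763*(-51 - 1052) = 763*(-1103) = -841589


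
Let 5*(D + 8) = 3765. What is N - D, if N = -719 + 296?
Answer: -1168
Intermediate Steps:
N = -423
D = 745 (D = -8 + (⅕)*3765 = -8 + 753 = 745)
N - D = -423 - 1*745 = -423 - 745 = -1168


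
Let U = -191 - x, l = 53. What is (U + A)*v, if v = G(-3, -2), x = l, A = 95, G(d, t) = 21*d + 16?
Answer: 7003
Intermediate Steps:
G(d, t) = 16 + 21*d
x = 53
v = -47 (v = 16 + 21*(-3) = 16 - 63 = -47)
U = -244 (U = -191 - 1*53 = -191 - 53 = -244)
(U + A)*v = (-244 + 95)*(-47) = -149*(-47) = 7003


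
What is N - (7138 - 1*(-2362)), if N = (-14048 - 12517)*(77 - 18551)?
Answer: 490752310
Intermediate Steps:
N = 490761810 (N = -26565*(-18474) = 490761810)
N - (7138 - 1*(-2362)) = 490761810 - (7138 - 1*(-2362)) = 490761810 - (7138 + 2362) = 490761810 - 1*9500 = 490761810 - 9500 = 490752310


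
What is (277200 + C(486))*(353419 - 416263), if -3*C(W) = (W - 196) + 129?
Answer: -17411579588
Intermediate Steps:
C(W) = 67/3 - W/3 (C(W) = -((W - 196) + 129)/3 = -((-196 + W) + 129)/3 = -(-67 + W)/3 = 67/3 - W/3)
(277200 + C(486))*(353419 - 416263) = (277200 + (67/3 - ⅓*486))*(353419 - 416263) = (277200 + (67/3 - 162))*(-62844) = (277200 - 419/3)*(-62844) = (831181/3)*(-62844) = -17411579588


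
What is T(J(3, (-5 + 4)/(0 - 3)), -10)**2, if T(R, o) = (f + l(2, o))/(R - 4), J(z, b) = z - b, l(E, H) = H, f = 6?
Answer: 9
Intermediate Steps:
T(R, o) = (6 + o)/(-4 + R) (T(R, o) = (6 + o)/(R - 4) = (6 + o)/(-4 + R))
T(J(3, (-5 + 4)/(0 - 3)), -10)**2 = ((6 - 10)/(-4 + (3 - (-5 + 4)/(0 - 3))))**2 = (-4/(-4 + (3 - (-1)/(-3))))**2 = (-4/(-4 + (3 - (-1)*(-1)/3)))**2 = (-4/(-4 + (3 - 1*1/3)))**2 = (-4/(-4 + (3 - 1/3)))**2 = (-4/(-4 + 8/3))**2 = (-4/(-4/3))**2 = (-3/4*(-4))**2 = 3**2 = 9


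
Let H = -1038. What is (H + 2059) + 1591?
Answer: 2612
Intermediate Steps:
(H + 2059) + 1591 = (-1038 + 2059) + 1591 = 1021 + 1591 = 2612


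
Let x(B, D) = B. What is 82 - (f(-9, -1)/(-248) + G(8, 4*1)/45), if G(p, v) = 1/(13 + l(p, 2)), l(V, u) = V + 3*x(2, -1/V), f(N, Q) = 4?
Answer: 6178213/75330 ≈ 82.015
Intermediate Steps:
l(V, u) = 6 + V (l(V, u) = V + 3*2 = V + 6 = 6 + V)
G(p, v) = 1/(19 + p) (G(p, v) = 1/(13 + (6 + p)) = 1/(19 + p))
82 - (f(-9, -1)/(-248) + G(8, 4*1)/45) = 82 - (4/(-248) + 1/((19 + 8)*45)) = 82 - (4*(-1/248) + (1/45)/27) = 82 - (-1/62 + (1/27)*(1/45)) = 82 - (-1/62 + 1/1215) = 82 - 1*(-1153/75330) = 82 + 1153/75330 = 6178213/75330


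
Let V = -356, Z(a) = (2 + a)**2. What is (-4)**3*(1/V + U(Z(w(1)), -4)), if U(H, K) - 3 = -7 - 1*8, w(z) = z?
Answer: 68368/89 ≈ 768.18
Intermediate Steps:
U(H, K) = -12 (U(H, K) = 3 + (-7 - 1*8) = 3 + (-7 - 8) = 3 - 15 = -12)
(-4)**3*(1/V + U(Z(w(1)), -4)) = (-4)**3*(1/(-356) - 12) = -64*(-1/356 - 12) = -64*(-4273/356) = 68368/89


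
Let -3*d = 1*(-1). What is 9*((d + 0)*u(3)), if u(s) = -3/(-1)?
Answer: 9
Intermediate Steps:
u(s) = 3 (u(s) = -3*(-1) = 3)
d = ⅓ (d = -(-1)/3 = -⅓*(-1) = ⅓ ≈ 0.33333)
9*((d + 0)*u(3)) = 9*((⅓ + 0)*3) = 9*((⅓)*3) = 9*1 = 9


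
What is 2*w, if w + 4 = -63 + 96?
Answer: 58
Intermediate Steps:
w = 29 (w = -4 + (-63 + 96) = -4 + 33 = 29)
2*w = 2*29 = 58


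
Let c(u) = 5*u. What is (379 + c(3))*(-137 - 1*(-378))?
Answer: 94954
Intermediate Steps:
(379 + c(3))*(-137 - 1*(-378)) = (379 + 5*3)*(-137 - 1*(-378)) = (379 + 15)*(-137 + 378) = 394*241 = 94954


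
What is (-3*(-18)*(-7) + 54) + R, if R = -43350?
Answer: -43674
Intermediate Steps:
(-3*(-18)*(-7) + 54) + R = (-3*(-18)*(-7) + 54) - 43350 = (54*(-7) + 54) - 43350 = (-378 + 54) - 43350 = -324 - 43350 = -43674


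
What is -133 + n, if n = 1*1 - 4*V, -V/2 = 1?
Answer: -124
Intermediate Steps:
V = -2 (V = -2*1 = -2)
n = 9 (n = 1*1 - 4*(-2) = 1 + 8 = 9)
-133 + n = -133 + 9 = -124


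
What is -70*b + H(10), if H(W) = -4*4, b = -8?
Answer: 544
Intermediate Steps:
H(W) = -16
-70*b + H(10) = -70*(-8) - 16 = 560 - 16 = 544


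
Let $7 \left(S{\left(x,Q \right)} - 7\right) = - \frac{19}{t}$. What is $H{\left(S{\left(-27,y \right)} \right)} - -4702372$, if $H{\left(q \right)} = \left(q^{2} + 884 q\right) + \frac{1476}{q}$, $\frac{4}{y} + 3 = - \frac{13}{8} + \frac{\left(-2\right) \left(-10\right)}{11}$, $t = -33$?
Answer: $\frac{102769899289867}{21824649} \approx 4.7089 \cdot 10^{6}$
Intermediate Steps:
$y = - \frac{352}{247}$ ($y = \frac{4}{-3 - \left(\frac{13}{8} - \frac{\left(-2\right) \left(-10\right)}{11}\right)} = \frac{4}{-3 + \left(\left(-13\right) \frac{1}{8} + 20 \cdot \frac{1}{11}\right)} = \frac{4}{-3 + \left(- \frac{13}{8} + \frac{20}{11}\right)} = \frac{4}{-3 + \frac{17}{88}} = \frac{4}{- \frac{247}{88}} = 4 \left(- \frac{88}{247}\right) = - \frac{352}{247} \approx -1.4251$)
$S{\left(x,Q \right)} = \frac{1636}{231}$ ($S{\left(x,Q \right)} = 7 + \frac{\left(-19\right) \frac{1}{-33}}{7} = 7 + \frac{\left(-19\right) \left(- \frac{1}{33}\right)}{7} = 7 + \frac{1}{7} \cdot \frac{19}{33} = 7 + \frac{19}{231} = \frac{1636}{231}$)
$H{\left(q \right)} = q^{2} + 884 q + \frac{1476}{q}$
$H{\left(S{\left(-27,y \right)} \right)} - -4702372 = \frac{1476 + \left(\frac{1636}{231}\right)^{2} \left(884 + \frac{1636}{231}\right)}{\frac{1636}{231}} - -4702372 = \frac{231 \left(1476 + \frac{2676496}{53361} \cdot \frac{205840}{231}\right)}{1636} + 4702372 = \frac{231 \left(1476 + \frac{550929936640}{12326391}\right)}{1636} + 4702372 = \frac{231}{1636} \cdot \frac{569123689756}{12326391} + 4702372 = \frac{142280922439}{21824649} + 4702372 = \frac{102769899289867}{21824649}$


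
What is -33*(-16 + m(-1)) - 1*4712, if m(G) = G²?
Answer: -4217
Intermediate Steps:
-33*(-16 + m(-1)) - 1*4712 = -33*(-16 + (-1)²) - 1*4712 = -33*(-16 + 1) - 4712 = -33*(-15) - 4712 = 495 - 4712 = -4217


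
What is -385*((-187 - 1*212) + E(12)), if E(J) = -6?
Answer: 155925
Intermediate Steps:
-385*((-187 - 1*212) + E(12)) = -385*((-187 - 1*212) - 6) = -385*((-187 - 212) - 6) = -385*(-399 - 6) = -385*(-405) = 155925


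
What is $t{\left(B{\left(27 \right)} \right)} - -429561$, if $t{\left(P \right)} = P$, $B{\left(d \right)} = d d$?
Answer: $430290$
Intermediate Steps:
$B{\left(d \right)} = d^{2}$
$t{\left(B{\left(27 \right)} \right)} - -429561 = 27^{2} - -429561 = 729 + 429561 = 430290$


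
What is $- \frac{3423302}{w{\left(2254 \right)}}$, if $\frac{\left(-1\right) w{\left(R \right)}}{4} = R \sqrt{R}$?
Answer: $\frac{1711651 \sqrt{46}}{1451576} \approx 7.9975$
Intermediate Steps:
$w{\left(R \right)} = - 4 R^{\frac{3}{2}}$ ($w{\left(R \right)} = - 4 R \sqrt{R} = - 4 R^{\frac{3}{2}}$)
$- \frac{3423302}{w{\left(2254 \right)}} = - \frac{3423302}{\left(-4\right) 2254^{\frac{3}{2}}} = - \frac{3423302}{\left(-4\right) 15778 \sqrt{46}} = - \frac{3423302}{\left(-63112\right) \sqrt{46}} = - 3423302 \left(- \frac{\sqrt{46}}{2903152}\right) = \frac{1711651 \sqrt{46}}{1451576}$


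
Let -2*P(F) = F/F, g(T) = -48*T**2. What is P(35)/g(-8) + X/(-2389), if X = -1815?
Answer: 11153749/14678016 ≈ 0.75990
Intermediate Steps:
P(F) = -1/2 (P(F) = -F/(2*F) = -1/2*1 = -1/2)
P(35)/g(-8) + X/(-2389) = -1/(2*((-48*(-8)**2))) - 1815/(-2389) = -1/(2*((-48*64))) - 1815*(-1/2389) = -1/2/(-3072) + 1815/2389 = -1/2*(-1/3072) + 1815/2389 = 1/6144 + 1815/2389 = 11153749/14678016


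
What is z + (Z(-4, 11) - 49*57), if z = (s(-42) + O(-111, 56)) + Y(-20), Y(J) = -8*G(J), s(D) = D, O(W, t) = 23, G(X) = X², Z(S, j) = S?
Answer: -6016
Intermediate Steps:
Y(J) = -8*J²
z = -3219 (z = (-42 + 23) - 8*(-20)² = -19 - 8*400 = -19 - 3200 = -3219)
z + (Z(-4, 11) - 49*57) = -3219 + (-4 - 49*57) = -3219 + (-4 - 2793) = -3219 - 2797 = -6016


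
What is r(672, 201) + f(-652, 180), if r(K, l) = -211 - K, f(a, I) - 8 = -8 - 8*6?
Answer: -931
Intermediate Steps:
f(a, I) = -48 (f(a, I) = 8 + (-8 - 8*6) = 8 + (-8 - 48) = 8 - 56 = -48)
r(672, 201) + f(-652, 180) = (-211 - 1*672) - 48 = (-211 - 672) - 48 = -883 - 48 = -931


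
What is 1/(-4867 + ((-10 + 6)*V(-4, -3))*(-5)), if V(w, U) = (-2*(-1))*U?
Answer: -1/4987 ≈ -0.00020052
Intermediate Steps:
V(w, U) = 2*U
1/(-4867 + ((-10 + 6)*V(-4, -3))*(-5)) = 1/(-4867 + ((-10 + 6)*(2*(-3)))*(-5)) = 1/(-4867 - 4*(-6)*(-5)) = 1/(-4867 + 24*(-5)) = 1/(-4867 - 120) = 1/(-4987) = -1/4987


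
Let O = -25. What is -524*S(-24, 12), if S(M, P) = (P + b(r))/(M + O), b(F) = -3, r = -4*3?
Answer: 4716/49 ≈ 96.245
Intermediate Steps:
r = -12
S(M, P) = (-3 + P)/(-25 + M) (S(M, P) = (P - 3)/(M - 25) = (-3 + P)/(-25 + M))
-524*S(-24, 12) = -524*(-3 + 12)/(-25 - 24) = -524*9/(-49) = -(-524)*9/49 = -524*(-9/49) = 4716/49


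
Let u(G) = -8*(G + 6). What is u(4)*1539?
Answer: -123120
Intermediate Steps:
u(G) = -48 - 8*G (u(G) = -8*(6 + G) = -48 - 8*G)
u(4)*1539 = (-48 - 8*4)*1539 = (-48 - 32)*1539 = -80*1539 = -123120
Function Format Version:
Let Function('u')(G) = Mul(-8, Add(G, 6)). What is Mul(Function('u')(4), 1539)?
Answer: -123120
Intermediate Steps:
Function('u')(G) = Add(-48, Mul(-8, G)) (Function('u')(G) = Mul(-8, Add(6, G)) = Add(-48, Mul(-8, G)))
Mul(Function('u')(4), 1539) = Mul(Add(-48, Mul(-8, 4)), 1539) = Mul(Add(-48, -32), 1539) = Mul(-80, 1539) = -123120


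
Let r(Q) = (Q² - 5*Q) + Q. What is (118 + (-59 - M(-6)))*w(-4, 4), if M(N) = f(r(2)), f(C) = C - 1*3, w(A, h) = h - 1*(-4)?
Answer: 528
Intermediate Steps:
r(Q) = Q² - 4*Q
w(A, h) = 4 + h (w(A, h) = h + 4 = 4 + h)
f(C) = -3 + C (f(C) = C - 3 = -3 + C)
M(N) = -7 (M(N) = -3 + 2*(-4 + 2) = -3 + 2*(-2) = -3 - 4 = -7)
(118 + (-59 - M(-6)))*w(-4, 4) = (118 + (-59 - 1*(-7)))*(4 + 4) = (118 + (-59 + 7))*8 = (118 - 52)*8 = 66*8 = 528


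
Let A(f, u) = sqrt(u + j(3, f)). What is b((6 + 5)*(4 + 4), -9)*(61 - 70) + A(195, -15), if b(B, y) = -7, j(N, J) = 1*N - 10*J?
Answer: 63 + 3*I*sqrt(218) ≈ 63.0 + 44.294*I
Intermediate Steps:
j(N, J) = N - 10*J
A(f, u) = sqrt(3 + u - 10*f) (A(f, u) = sqrt(u + (3 - 10*f)) = sqrt(3 + u - 10*f))
b((6 + 5)*(4 + 4), -9)*(61 - 70) + A(195, -15) = -7*(61 - 70) + sqrt(3 - 15 - 10*195) = -7*(-9) + sqrt(3 - 15 - 1950) = 63 + sqrt(-1962) = 63 + 3*I*sqrt(218)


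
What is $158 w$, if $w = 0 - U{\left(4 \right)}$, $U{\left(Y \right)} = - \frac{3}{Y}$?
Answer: $\frac{237}{2} \approx 118.5$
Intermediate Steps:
$w = \frac{3}{4}$ ($w = 0 - - \frac{3}{4} = 0 + \frac{3}{4} = \frac{3}{4} \approx 0.75$)
$158 w = 158 \cdot \frac{3}{4} = \frac{237}{2}$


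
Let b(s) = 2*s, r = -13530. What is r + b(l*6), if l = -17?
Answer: -13734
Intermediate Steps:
r + b(l*6) = -13530 + 2*(-17*6) = -13530 + 2*(-102) = -13530 - 204 = -13734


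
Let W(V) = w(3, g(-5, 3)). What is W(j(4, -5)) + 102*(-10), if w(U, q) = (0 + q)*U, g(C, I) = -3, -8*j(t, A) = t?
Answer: -1029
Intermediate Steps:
j(t, A) = -t/8
w(U, q) = U*q (w(U, q) = q*U = U*q)
W(V) = -9 (W(V) = 3*(-3) = -9)
W(j(4, -5)) + 102*(-10) = -9 + 102*(-10) = -9 - 1020 = -1029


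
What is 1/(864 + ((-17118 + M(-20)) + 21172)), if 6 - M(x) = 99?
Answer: 1/4825 ≈ 0.00020725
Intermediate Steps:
M(x) = -93 (M(x) = 6 - 1*99 = 6 - 99 = -93)
1/(864 + ((-17118 + M(-20)) + 21172)) = 1/(864 + ((-17118 - 93) + 21172)) = 1/(864 + (-17211 + 21172)) = 1/(864 + 3961) = 1/4825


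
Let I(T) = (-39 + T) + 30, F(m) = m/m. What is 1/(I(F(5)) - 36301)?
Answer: -1/36309 ≈ -2.7541e-5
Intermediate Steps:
F(m) = 1
I(T) = -9 + T
1/(I(F(5)) - 36301) = 1/((-9 + 1) - 36301) = 1/(-8 - 36301) = 1/(-36309) = -1/36309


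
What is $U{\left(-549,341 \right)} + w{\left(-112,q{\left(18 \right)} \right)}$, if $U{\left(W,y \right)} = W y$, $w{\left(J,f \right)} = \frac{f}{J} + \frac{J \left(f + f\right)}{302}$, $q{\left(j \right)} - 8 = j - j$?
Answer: $- \frac{395772521}{2114} \approx -1.8722 \cdot 10^{5}$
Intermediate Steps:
$q{\left(j \right)} = 8$ ($q{\left(j \right)} = 8 + \left(j - j\right) = 8 + 0 = 8$)
$w{\left(J,f \right)} = \frac{f}{J} + \frac{J f}{151}$ ($w{\left(J,f \right)} = \frac{f}{J} + J 2 f \frac{1}{302} = \frac{f}{J} + 2 J f \frac{1}{302} = \frac{f}{J} + \frac{J f}{151}$)
$U{\left(-549,341 \right)} + w{\left(-112,q{\left(18 \right)} \right)} = \left(-549\right) 341 + \left(\frac{8}{-112} + \frac{1}{151} \left(-112\right) 8\right) = -187209 + \left(8 \left(- \frac{1}{112}\right) - \frac{896}{151}\right) = -187209 - \frac{12695}{2114} = - \frac{395772521}{2114}$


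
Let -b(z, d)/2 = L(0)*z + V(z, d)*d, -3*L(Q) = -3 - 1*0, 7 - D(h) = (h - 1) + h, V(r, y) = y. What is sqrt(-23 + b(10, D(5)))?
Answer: I*sqrt(51) ≈ 7.1414*I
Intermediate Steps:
D(h) = 8 - 2*h (D(h) = 7 - ((h - 1) + h) = 7 - ((-1 + h) + h) = 7 - (-1 + 2*h) = 7 + (1 - 2*h) = 8 - 2*h)
L(Q) = 1 (L(Q) = -(-3 - 1*0)/3 = -(-3 + 0)/3 = -1/3*(-3) = 1)
b(z, d) = -2*z - 2*d**2 (b(z, d) = -2*(1*z + d*d) = -2*(z + d**2) = -2*z - 2*d**2)
sqrt(-23 + b(10, D(5))) = sqrt(-23 + (-2*10 - 2*(8 - 2*5)**2)) = sqrt(-23 + (-20 - 2*(8 - 10)**2)) = sqrt(-23 + (-20 - 2*(-2)**2)) = sqrt(-23 + (-20 - 2*4)) = sqrt(-23 + (-20 - 8)) = sqrt(-23 - 28) = sqrt(-51) = I*sqrt(51)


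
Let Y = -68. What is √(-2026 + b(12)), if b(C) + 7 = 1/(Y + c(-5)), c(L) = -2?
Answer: I*√9961770/70 ≈ 45.089*I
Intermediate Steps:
b(C) = -491/70 (b(C) = -7 + 1/(-68 - 2) = -7 + 1/(-70) = -7 - 1/70 = -491/70)
√(-2026 + b(12)) = √(-2026 - 491/70) = √(-142311/70) = I*√9961770/70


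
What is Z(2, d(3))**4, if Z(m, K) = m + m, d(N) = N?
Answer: 256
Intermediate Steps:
Z(m, K) = 2*m
Z(2, d(3))**4 = (2*2)**4 = 4**4 = 256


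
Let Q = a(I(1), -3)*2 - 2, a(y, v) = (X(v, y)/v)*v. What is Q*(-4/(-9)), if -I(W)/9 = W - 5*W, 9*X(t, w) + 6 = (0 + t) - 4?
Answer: -176/81 ≈ -2.1728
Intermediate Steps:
X(t, w) = -10/9 + t/9 (X(t, w) = -⅔ + ((0 + t) - 4)/9 = -⅔ + (t - 4)/9 = -⅔ + (-4 + t)/9 = -⅔ + (-4/9 + t/9) = -10/9 + t/9)
I(W) = 36*W (I(W) = -9*(W - 5*W) = -(-36)*W = 36*W)
a(y, v) = -10/9 + v/9 (a(y, v) = ((-10/9 + v/9)/v)*v = -10/9 + v/9)
Q = -44/9 (Q = (-10/9 + (⅑)*(-3))*2 - 2 = (-10/9 - ⅓)*2 - 2 = -13/9*2 - 2 = -26/9 - 2 = -44/9 ≈ -4.8889)
Q*(-4/(-9)) = -(-176)/(9*(-9)) = -(-176)*(-1)/(9*9) = -44/9*4/9 = -176/81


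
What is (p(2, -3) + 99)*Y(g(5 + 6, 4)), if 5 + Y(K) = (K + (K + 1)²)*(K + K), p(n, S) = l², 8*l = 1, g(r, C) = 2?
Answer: 247143/64 ≈ 3861.6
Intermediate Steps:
l = ⅛ (l = (⅛)*1 = ⅛ ≈ 0.12500)
p(n, S) = 1/64 (p(n, S) = (⅛)² = 1/64)
Y(K) = -5 + 2*K*(K + (1 + K)²) (Y(K) = -5 + (K + (K + 1)²)*(K + K) = -5 + (K + (1 + K)²)*(2*K) = -5 + 2*K*(K + (1 + K)²))
(p(2, -3) + 99)*Y(g(5 + 6, 4)) = (1/64 + 99)*(-5 + 2*2² + 2*2*(1 + 2)²) = 6337*(-5 + 2*4 + 2*2*3²)/64 = 6337*(-5 + 8 + 2*2*9)/64 = 6337*(-5 + 8 + 36)/64 = (6337/64)*39 = 247143/64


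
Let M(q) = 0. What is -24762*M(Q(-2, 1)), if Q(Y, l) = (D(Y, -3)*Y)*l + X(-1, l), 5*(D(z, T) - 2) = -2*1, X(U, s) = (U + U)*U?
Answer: 0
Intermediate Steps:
X(U, s) = 2*U**2 (X(U, s) = (2*U)*U = 2*U**2)
D(z, T) = 8/5 (D(z, T) = 2 + (-2*1)/5 = 2 + (1/5)*(-2) = 2 - 2/5 = 8/5)
Q(Y, l) = 2 + 8*Y*l/5 (Q(Y, l) = (8*Y/5)*l + 2*(-1)**2 = 8*Y*l/5 + 2*1 = 8*Y*l/5 + 2 = 2 + 8*Y*l/5)
-24762*M(Q(-2, 1)) = -24762*0 = 0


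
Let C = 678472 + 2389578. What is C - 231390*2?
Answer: 2605270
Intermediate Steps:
C = 3068050
C - 231390*2 = 3068050 - 231390*2 = 3068050 - 1*462780 = 3068050 - 462780 = 2605270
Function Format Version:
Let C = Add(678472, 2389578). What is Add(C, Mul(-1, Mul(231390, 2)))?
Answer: 2605270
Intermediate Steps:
C = 3068050
Add(C, Mul(-1, Mul(231390, 2))) = Add(3068050, Mul(-1, Mul(231390, 2))) = Add(3068050, Mul(-1, 462780)) = Add(3068050, -462780) = 2605270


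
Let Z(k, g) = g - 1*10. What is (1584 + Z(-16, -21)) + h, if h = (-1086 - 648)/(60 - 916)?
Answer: 665551/428 ≈ 1555.0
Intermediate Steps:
Z(k, g) = -10 + g (Z(k, g) = g - 10 = -10 + g)
h = 867/428 (h = -1734/(-856) = -1734*(-1/856) = 867/428 ≈ 2.0257)
(1584 + Z(-16, -21)) + h = (1584 + (-10 - 21)) + 867/428 = (1584 - 31) + 867/428 = 1553 + 867/428 = 665551/428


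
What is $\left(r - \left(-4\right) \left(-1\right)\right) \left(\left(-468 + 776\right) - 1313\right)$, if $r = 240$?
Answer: $-237180$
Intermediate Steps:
$\left(r - \left(-4\right) \left(-1\right)\right) \left(\left(-468 + 776\right) - 1313\right) = \left(240 - \left(-4\right) \left(-1\right)\right) \left(\left(-468 + 776\right) - 1313\right) = \left(240 - 4\right) \left(308 - 1313\right) = \left(240 - 4\right) \left(-1005\right) = 236 \left(-1005\right) = -237180$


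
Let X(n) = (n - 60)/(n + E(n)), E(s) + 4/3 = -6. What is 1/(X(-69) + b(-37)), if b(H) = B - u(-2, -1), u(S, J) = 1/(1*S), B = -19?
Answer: -458/7699 ≈ -0.059488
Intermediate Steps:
u(S, J) = 1/S
E(s) = -22/3 (E(s) = -4/3 - 6 = -22/3)
X(n) = (-60 + n)/(-22/3 + n) (X(n) = (n - 60)/(n - 22/3) = (-60 + n)/(-22/3 + n))
b(H) = -37/2 (b(H) = -19 - 1/(-2) = -19 - 1*(-½) = -19 + ½ = -37/2)
1/(X(-69) + b(-37)) = 1/(3*(-60 - 69)/(-22 + 3*(-69)) - 37/2) = 1/(3*(-129)/(-22 - 207) - 37/2) = 1/(3*(-129)/(-229) - 37/2) = 1/(3*(-1/229)*(-129) - 37/2) = 1/(387/229 - 37/2) = 1/(-7699/458) = -458/7699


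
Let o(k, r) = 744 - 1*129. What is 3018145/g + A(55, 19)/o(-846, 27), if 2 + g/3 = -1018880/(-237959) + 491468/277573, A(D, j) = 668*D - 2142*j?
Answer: 13621997712360775057/54870469132790 ≈ 2.4826e+5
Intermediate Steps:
A(D, j) = -2142*j + 668*D
g = 802982475114/66050993507 (g = -6 + 3*(-1018880/(-237959) + 491468/277573) = -6 + 3*(-1018880*(-1/237959) + 491468*(1/277573)) = -6 + 3*(1018880/237959 + 491468/277573) = -6 + 3*(399762812052/66050993507) = -6 + 1199288436156/66050993507 = 802982475114/66050993507 ≈ 12.157)
o(k, r) = 615 (o(k, r) = 744 - 129 = 615)
3018145/g + A(55, 19)/o(-846, 27) = 3018145/(802982475114/66050993507) + (-2142*19 + 668*55)/615 = 3018145*(66050993507/802982475114) + (-40698 + 36740)*(1/615) = 199351475798184515/802982475114 - 3958*1/615 = 199351475798184515/802982475114 - 3958/615 = 13621997712360775057/54870469132790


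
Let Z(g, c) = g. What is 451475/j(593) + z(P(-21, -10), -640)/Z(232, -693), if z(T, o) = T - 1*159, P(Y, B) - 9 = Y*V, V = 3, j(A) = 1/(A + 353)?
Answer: 99086120987/232 ≈ 4.2710e+8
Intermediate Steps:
j(A) = 1/(353 + A)
P(Y, B) = 9 + 3*Y (P(Y, B) = 9 + Y*3 = 9 + 3*Y)
z(T, o) = -159 + T (z(T, o) = T - 159 = -159 + T)
451475/j(593) + z(P(-21, -10), -640)/Z(232, -693) = 451475/(1/(353 + 593)) + (-159 + (9 + 3*(-21)))/232 = 451475/(1/946) + (-159 + (9 - 63))*(1/232) = 451475/(1/946) + (-159 - 54)*(1/232) = 451475*946 - 213*1/232 = 427095350 - 213/232 = 99086120987/232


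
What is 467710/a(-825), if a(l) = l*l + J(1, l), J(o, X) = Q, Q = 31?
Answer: 233855/340328 ≈ 0.68715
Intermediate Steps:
J(o, X) = 31
a(l) = 31 + l**2 (a(l) = l*l + 31 = l**2 + 31 = 31 + l**2)
467710/a(-825) = 467710/(31 + (-825)**2) = 467710/(31 + 680625) = 467710/680656 = 467710*(1/680656) = 233855/340328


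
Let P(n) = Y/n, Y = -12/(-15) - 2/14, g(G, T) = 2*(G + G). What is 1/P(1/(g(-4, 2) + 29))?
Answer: 35/299 ≈ 0.11706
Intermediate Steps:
g(G, T) = 4*G (g(G, T) = 2*(2*G) = 4*G)
Y = 23/35 (Y = -12*(-1/15) - 2*1/14 = ⅘ - ⅐ = 23/35 ≈ 0.65714)
P(n) = 23/(35*n)
1/P(1/(g(-4, 2) + 29)) = 1/(23/(35*(1/(4*(-4) + 29)))) = 1/(23/(35*(1/(-16 + 29)))) = 1/(23/(35*(1/13))) = 1/((23/35)*13) = 1/(299/35) = 35/299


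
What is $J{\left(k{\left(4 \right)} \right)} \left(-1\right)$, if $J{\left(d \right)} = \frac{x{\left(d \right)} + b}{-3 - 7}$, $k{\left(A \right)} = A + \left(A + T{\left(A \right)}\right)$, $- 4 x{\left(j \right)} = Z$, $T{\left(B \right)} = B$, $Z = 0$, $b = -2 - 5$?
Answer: $- \frac{7}{10} \approx -0.7$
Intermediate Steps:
$b = -7$ ($b = -2 - 5 = -7$)
$x{\left(j \right)} = 0$ ($x{\left(j \right)} = \left(- \frac{1}{4}\right) 0 = 0$)
$k{\left(A \right)} = 3 A$ ($k{\left(A \right)} = A + \left(A + A\right) = A + 2 A = 3 A$)
$J{\left(d \right)} = \frac{7}{10}$ ($J{\left(d \right)} = \frac{0 - 7}{-3 - 7} = - \frac{7}{-10} = \left(-7\right) \left(- \frac{1}{10}\right) = \frac{7}{10}$)
$J{\left(k{\left(4 \right)} \right)} \left(-1\right) = \frac{7}{10} \left(-1\right) = - \frac{7}{10}$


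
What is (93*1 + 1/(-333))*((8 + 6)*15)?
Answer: 2167760/111 ≈ 19529.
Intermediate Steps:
(93*1 + 1/(-333))*((8 + 6)*15) = (93 - 1/333)*(14*15) = (30968/333)*210 = 2167760/111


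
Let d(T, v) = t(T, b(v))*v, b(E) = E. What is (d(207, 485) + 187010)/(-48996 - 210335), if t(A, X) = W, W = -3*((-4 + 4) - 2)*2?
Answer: -192830/259331 ≈ -0.74357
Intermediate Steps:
W = 12 (W = -3*(0 - 2)*2 = -3*(-2)*2 = 6*2 = 12)
t(A, X) = 12
d(T, v) = 12*v
(d(207, 485) + 187010)/(-48996 - 210335) = (12*485 + 187010)/(-48996 - 210335) = (5820 + 187010)/(-259331) = 192830*(-1/259331) = -192830/259331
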